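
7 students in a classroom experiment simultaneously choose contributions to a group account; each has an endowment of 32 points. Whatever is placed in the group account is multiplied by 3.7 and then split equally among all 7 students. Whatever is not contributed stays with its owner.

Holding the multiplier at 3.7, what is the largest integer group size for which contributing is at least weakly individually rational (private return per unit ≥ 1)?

Private return per unit is 3.7/(group size), which is ≥ 1 whenever the group size is ≤ 3.7.
The largest such integer is 3.

3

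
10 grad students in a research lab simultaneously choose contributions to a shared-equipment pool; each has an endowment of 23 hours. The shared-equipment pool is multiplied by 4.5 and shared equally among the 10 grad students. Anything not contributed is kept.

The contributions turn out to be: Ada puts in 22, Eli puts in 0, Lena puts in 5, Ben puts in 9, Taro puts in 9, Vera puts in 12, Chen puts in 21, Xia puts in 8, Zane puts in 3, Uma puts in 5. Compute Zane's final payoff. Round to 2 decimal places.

62.30 hours

Total contributed: 22 + 0 + 5 + 9 + 9 + 12 + 21 + 8 + 3 + 5 = 94.
Each receives 4.5 × 94 / 10 = 42.30 from the shared-equipment pool.
Zane keeps 23 − 3 = 20, so Zane's payoff is 20 + 42.30 = 62.30.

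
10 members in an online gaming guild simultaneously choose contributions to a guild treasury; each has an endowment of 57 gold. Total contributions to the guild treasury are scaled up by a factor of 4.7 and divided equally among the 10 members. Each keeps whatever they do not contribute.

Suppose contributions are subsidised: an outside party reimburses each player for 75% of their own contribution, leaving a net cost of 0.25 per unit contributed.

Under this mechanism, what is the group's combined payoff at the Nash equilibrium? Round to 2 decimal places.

Under the mechanism each unit contributed yields (4.7/10) / 0.25 = 1.8800 back to its contributor per unit of net cost, which exceeds 1, making full contribution the dominant choice for everyone.
At the Nash equilibrium everyone contributes 57. Group total payoff = 10 × (57 × 0.75 + 4.7 × 57) = 3106.50.

3106.50 gold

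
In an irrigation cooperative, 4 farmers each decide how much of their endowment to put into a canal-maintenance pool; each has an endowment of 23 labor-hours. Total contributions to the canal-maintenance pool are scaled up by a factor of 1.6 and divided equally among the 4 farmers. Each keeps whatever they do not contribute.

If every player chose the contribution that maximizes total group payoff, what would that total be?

Each contributed unit returns 1.600 to the group as a whole (0.4000 to each of 4 players), which exceeds 1, so the social optimum is full contribution: group total = 1.600 × 92 = 147.20.

147.20 labor-hours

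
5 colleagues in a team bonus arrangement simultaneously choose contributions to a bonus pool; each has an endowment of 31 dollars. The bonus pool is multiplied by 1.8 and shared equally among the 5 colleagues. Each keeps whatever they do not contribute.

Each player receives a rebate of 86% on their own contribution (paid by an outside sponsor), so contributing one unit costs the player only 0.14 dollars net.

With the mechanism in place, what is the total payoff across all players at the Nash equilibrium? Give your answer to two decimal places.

Under the mechanism each unit contributed yields (1.8/5) / 0.14 = 2.5714 back to its contributor per unit of net cost, which exceeds 1, making full contribution the dominant choice for everyone.
At the Nash equilibrium everyone contributes 31. Group total payoff = 5 × (31 × 0.86 + 1.8 × 31) = 412.30.

412.30 dollars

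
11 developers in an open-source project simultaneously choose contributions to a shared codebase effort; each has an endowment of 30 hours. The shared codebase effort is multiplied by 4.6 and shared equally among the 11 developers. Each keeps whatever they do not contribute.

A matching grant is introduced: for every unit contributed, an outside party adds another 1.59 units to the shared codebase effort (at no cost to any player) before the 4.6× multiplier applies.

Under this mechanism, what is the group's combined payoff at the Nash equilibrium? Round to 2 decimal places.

3931.62 hours

Under the mechanism each unit contributed yields 4.6 × 2.59 / 11 = 1.0831 back to its contributor per unit of net cost, which exceeds 1, making full contribution the dominant choice for everyone.
At the Nash equilibrium everyone contributes 30. Group total payoff = 4.6 × 2.59 × 330 = 3931.62.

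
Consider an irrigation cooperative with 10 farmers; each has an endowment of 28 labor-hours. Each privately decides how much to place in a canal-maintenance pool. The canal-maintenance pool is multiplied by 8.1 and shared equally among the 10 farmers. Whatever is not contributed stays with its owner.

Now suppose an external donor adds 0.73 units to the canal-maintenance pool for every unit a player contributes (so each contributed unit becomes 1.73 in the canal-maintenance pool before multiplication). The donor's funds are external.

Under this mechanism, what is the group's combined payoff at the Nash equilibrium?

3923.64 labor-hours

The effective private return per unit is now 8.1 × 1.73 / 10 = 1.4013 > 1, so every player's dominant strategy flips to full contribution.
So the Nash equilibrium is full contribution by all 10; the group earns 8.1 × 1.73 × 280 = 3923.64.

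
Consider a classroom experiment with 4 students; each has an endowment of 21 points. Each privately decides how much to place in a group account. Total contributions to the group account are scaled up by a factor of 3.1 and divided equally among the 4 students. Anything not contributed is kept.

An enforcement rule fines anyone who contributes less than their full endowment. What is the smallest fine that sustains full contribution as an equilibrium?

Given the others contribute fully, the best deviation is to contribute 0 (any partial contribution still incurs the fine and gives up units whose private return 0.7750 is below 1).
Deviating from 21 to 0 saves 21 points but forfeits the deviator's share of the drop in the group account: 3.1/4 × 21 = 16.27.
So the deviation gain is 21 − 16.27 = 4.73, and the fine must be at least 4.73 points to wipe it out.

4.73 points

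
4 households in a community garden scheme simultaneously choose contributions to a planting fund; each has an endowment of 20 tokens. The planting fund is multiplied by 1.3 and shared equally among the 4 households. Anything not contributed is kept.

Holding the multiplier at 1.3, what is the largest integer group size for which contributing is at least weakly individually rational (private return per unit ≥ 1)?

1

Private return per unit is 1.3/(group size), which is ≥ 1 whenever the group size is ≤ 1.3.
The largest such integer is 1.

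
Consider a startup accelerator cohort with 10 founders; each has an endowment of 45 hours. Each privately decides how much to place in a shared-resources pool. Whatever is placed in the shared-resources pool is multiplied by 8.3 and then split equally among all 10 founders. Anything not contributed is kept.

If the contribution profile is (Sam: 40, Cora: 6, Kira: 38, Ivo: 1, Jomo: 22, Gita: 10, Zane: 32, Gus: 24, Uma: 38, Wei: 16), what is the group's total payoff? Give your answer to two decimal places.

Total contributed: 40 + 6 + 38 + 1 + 22 + 10 + 32 + 24 + 38 + 16 = 227; total kept: 10 × 45 − 227 = 223.
The shared-resources pool pays out 8.3 × 227 = 1884.10 in aggregate.
Group total = 223 + 1884.10 = 2107.10.

2107.10 hours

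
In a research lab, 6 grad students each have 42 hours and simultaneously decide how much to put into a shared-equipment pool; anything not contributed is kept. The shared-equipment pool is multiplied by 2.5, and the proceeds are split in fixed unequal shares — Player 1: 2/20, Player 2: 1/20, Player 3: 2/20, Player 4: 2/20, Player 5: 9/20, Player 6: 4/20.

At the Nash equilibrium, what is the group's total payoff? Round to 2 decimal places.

For player j, contributing a unit is worthwhile iff 2.5 × (j's share) ≥ 1, i.e. iff j's share is at least 0.4000.
The only share above 0.4000 is Player 5's 9/20, contributing 42; the remaining 5 contribute 0. Total contributed: 42.
The shared-equipment pool pays out 2.5 × 42 = 105.00 in total (split across the unequal shares, but the aggregate is all that matters for the group sum).
The 5 free-riders keep 42 each, adding 210. Group total = 210 + 105.00 = 315.00.

315.00 hours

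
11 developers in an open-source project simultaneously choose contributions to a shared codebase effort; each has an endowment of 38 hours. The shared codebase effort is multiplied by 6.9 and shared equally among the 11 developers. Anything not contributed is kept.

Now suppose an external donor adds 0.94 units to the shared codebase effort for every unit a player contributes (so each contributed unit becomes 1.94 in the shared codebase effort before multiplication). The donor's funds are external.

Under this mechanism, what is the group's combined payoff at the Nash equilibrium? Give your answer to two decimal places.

5595.35 hours

The effective private return per unit is now 6.9 × 1.94 / 11 = 1.2169 > 1, so every player's dominant strategy flips to full contribution.
At the Nash equilibrium everyone contributes 38. Group total payoff = 6.9 × 1.94 × 418 = 5595.35.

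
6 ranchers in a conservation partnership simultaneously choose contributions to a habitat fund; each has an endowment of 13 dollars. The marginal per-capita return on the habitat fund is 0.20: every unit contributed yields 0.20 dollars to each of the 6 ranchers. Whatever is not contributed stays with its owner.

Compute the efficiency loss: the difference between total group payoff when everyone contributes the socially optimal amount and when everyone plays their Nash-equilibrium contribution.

15.60 dollars

The private return per contributed unit is 0.20 < 1, so contributing 0 is dominant for every player. At the Nash equilibrium everyone keeps their 13, and the group total is 6 × 13 = 78.
Each contributed unit returns 1.200 to the group as a whole (0.20 to each of 6 players), which exceeds 1, so the social optimum is full contribution: group total = 1.200 × 78 = 93.60.
Efficiency loss = 93.60 − 78 = 15.60.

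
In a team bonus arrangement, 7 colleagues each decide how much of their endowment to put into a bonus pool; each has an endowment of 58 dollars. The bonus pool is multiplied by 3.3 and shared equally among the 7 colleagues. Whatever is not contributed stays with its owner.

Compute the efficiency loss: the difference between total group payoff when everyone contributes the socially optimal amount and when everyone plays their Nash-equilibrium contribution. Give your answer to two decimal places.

Each contributed unit returns 3.3/7 = 0.4714 to its contributor — below 1 — so contributing 0 is dominant for every player. At the Nash equilibrium everyone keeps their 58, and the group total is 7 × 58 = 406.
Each contributed unit returns 3.300 to the group as a whole (0.4714 to each of 7 players), which exceeds 1, so the social optimum is full contribution: group total = 3.300 × 406 = 1339.80.
Efficiency loss = 1339.80 − 406 = 933.80.

933.80 dollars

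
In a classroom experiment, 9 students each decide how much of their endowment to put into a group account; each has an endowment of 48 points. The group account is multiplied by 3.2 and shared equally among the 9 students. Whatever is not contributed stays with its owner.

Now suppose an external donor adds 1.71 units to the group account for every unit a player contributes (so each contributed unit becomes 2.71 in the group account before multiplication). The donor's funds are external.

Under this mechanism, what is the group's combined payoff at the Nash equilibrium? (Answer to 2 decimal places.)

432.00 points

Even with the mechanism, each unit contributed returns only 3.2 × 2.71 / 9 = 0.9636 per unit of net cost, so contributing nothing is still dominant.
Everyone keeps their endowment and the group total is 9 × 48 = 432.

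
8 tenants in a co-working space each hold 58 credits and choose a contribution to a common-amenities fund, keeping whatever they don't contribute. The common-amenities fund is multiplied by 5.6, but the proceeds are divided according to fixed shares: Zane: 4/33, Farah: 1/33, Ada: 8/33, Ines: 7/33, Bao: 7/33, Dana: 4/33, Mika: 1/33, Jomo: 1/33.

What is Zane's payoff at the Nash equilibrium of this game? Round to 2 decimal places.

Each unit j contributes comes back to j as 5.6 × (j's share), so j prefers to contribute only if that share exceeds 1/5.6 = 0.1786; otherwise keeping the unit dominates.
Ada, Ines and Bao clear that bar, contributing 58 each; the remaining 5 contribute 0. Total contributed: 174.
Zane keeps 58 and receives 5.6 × 174 × 4/33 = 118.11 from the common-amenities fund, for a payoff of 176.11.

176.11 credits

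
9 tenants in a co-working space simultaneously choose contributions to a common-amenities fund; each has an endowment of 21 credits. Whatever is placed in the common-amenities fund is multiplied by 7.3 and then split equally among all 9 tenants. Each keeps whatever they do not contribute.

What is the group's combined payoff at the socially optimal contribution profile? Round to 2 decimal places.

1379.70 credits

Each contributed unit returns 7.300 to the group as a whole (0.8111 to each of 9 players), which exceeds 1, so the social optimum is full contribution: group total = 7.300 × 189 = 1379.70.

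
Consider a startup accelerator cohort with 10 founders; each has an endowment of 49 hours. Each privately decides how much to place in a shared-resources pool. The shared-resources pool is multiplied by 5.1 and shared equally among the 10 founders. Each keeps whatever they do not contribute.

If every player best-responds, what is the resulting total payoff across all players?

Each contributed unit returns 5.1/10 = 0.5100 to its contributor — below 1 — so contributing 0 is dominant for every player. At the Nash equilibrium everyone keeps their 49, and the group total is 10 × 49 = 490.

490.00 hours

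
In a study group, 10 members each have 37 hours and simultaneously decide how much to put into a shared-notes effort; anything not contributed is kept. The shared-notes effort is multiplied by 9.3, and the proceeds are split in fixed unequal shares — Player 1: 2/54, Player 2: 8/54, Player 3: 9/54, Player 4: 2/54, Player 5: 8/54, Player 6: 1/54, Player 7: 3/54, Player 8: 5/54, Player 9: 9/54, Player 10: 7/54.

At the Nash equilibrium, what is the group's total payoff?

Player j's private return per contributed unit is 9.3 × (j's share). Contributing is weakly dominant for j when that share is at least 1/9.3 = 0.1075, and contributing 0 is dominant otherwise.
Player 2, Player 3, Player 5, Player 9 and Player 10 are above the threshold, contributing 37 each; the remaining 5 contribute 0. Total contributed: 185.
The shared-notes effort pays out 9.3 × 185 = 1720.50 in total (split across the unequal shares, but the aggregate is all that matters for the group sum).
The 5 free-riders keep 37 each, adding 185. Group total = 185 + 1720.50 = 1905.50.

1905.50 hours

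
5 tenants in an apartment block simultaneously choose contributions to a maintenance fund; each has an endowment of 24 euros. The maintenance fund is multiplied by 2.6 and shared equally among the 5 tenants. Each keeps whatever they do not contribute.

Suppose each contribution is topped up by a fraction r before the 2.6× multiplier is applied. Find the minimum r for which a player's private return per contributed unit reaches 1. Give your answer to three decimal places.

0.923

With matching at rate r, one contributed unit becomes (1 + r) in the maintenance fund and returns 2.6 × (1 + r) / 5 to the contributor.
Setting this equal to 1: 1 + r = 5/2.6 = 1.9231.
So the minimum matching rate is r = 1.9231 − 1 = 0.923.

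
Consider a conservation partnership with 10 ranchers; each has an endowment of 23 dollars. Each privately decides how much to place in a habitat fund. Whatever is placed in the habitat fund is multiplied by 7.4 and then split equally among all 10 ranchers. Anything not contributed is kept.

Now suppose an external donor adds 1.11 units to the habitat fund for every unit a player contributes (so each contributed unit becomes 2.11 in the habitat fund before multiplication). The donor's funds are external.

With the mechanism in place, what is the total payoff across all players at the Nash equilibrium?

With the mechanism, a contributed unit returns 7.4 × 2.11 / 10 = 1.5614 per unit of net cost to the contributor — now above 1 — so contributing fully is weakly dominant for every player.
At the Nash equilibrium everyone contributes 23. Group total payoff = 7.4 × 2.11 × 230 = 3591.22.

3591.22 dollars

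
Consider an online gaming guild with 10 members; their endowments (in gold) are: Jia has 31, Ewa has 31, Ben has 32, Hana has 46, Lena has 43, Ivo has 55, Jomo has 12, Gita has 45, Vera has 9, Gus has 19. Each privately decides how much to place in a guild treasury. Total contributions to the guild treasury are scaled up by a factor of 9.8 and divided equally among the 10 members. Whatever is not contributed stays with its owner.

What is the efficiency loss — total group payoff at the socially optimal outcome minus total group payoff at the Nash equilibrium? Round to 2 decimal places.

The private return per contributed unit is 9.8/10 = 0.9800 < 1 for every player regardless of endowment, so the Nash equilibrium is zero contribution and the group total is Σ E_j = 31 + 31 + 32 + 46 + 43 + 55 + 12 + 45 + 9 + 19 = 323.
Each contributed unit returns 9.800 to the group, so the social optimum is full contribution by everyone: group total = 9.800 × 323 = 3165.40.
Efficiency loss = (9.800 − 1) × 323 = 2842.40.

2842.40 gold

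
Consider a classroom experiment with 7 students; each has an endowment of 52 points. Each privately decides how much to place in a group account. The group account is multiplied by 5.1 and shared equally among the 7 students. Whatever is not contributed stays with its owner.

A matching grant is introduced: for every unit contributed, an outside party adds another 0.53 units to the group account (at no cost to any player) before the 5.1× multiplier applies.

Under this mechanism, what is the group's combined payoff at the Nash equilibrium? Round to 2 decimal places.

Under the mechanism each unit contributed yields 5.1 × 1.53 / 7 = 1.1147 back to its contributor per unit of net cost, which exceeds 1, making full contribution the dominant choice for everyone.
At the Nash equilibrium everyone contributes 52. Group total payoff = 5.1 × 1.53 × 364 = 2840.29.

2840.29 points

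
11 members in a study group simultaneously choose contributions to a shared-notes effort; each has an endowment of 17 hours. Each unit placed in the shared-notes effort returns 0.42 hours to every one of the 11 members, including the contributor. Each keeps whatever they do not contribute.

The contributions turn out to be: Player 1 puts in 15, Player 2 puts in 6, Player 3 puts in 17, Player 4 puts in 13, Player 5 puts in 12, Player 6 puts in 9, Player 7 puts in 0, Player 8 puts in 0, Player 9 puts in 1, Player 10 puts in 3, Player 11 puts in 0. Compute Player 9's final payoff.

Total contributed: 15 + 6 + 17 + 13 + 12 + 9 + 0 + 0 + 1 + 3 + 0 = 76.
Each receives 0.42 × 76 = 31.92 from the shared-notes effort.
Player 9 keeps 17 − 1 = 16, so Player 9's payoff is 16 + 31.92 = 47.92.

47.92 hours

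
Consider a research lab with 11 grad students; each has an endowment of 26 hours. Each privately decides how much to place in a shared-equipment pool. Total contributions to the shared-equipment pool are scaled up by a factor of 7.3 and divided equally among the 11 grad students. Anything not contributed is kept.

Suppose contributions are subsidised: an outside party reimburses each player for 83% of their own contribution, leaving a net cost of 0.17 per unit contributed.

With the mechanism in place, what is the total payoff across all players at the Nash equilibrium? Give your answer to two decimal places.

With the mechanism, a contributed unit returns (7.3/11) / 0.17 = 3.9037 per unit of net cost to the contributor — now above 1 — so contributing fully is weakly dominant for every player.
So the Nash equilibrium is full contribution by all 11; the group earns 11 × (26 × 0.83 + 7.3 × 26) = 2325.18.

2325.18 hours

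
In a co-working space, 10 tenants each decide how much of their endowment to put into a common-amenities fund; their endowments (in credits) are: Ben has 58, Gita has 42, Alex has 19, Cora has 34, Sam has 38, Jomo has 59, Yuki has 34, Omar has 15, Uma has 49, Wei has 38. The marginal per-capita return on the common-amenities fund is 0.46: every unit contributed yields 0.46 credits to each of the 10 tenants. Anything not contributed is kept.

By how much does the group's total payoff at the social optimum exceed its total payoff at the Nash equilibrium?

The private return per contributed unit is 0.46 < 1 for everyone, so the Nash equilibrium is zero contribution and the group total is Σ E_j = 58 + 42 + 19 + 34 + 38 + 59 + 34 + 15 + 49 + 38 = 386.
Each contributed unit returns 4.600 to the group, so the social optimum is full contribution by everyone: group total = 4.600 × 386 = 1775.60.
Efficiency loss = (4.600 − 1) × 386 = 1389.60.

1389.60 credits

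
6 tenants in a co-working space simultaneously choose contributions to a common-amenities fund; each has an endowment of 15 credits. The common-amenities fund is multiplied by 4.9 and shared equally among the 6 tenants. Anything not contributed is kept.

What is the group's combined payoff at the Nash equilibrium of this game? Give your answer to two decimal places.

90.00 credits

Each contributed unit returns 4.9/6 = 0.8167 to its contributor — below 1 — so contributing 0 is dominant for every player. At the Nash equilibrium everyone keeps their 15, and the group total is 6 × 15 = 90.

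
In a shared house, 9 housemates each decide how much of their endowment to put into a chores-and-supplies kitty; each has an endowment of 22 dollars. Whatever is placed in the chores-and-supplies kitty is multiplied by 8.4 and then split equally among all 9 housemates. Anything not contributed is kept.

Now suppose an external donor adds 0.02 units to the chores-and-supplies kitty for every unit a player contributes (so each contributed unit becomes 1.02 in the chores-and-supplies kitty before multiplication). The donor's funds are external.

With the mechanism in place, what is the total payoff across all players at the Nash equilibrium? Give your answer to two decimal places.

With the mechanism, a contributed unit returns 8.4 × 1.02 / 9 = 0.9520 per unit of net cost — still below 1 — so contributing 0 remains dominant for every player.
Everyone keeps their endowment and the group total is 9 × 22 = 198.

198.00 dollars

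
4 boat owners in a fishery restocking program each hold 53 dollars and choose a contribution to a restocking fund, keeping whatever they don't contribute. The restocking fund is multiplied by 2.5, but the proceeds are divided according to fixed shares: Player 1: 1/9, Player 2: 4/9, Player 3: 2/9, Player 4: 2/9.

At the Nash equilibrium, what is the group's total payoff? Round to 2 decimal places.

For player j, contributing a unit is worthwhile iff 2.5 × (j's share) ≥ 1, i.e. iff j's share is at least 0.4000.
Only Player 2 (4/9) clears that bar, contributing 53; the remaining 3 contribute 0. Total contributed: 53.
The restocking fund pays out 2.5 × 53 = 132.50 in total (split across the unequal shares, but the aggregate is all that matters for the group sum).
The 3 free-riders keep 53 each, adding 159. Group total = 159 + 132.50 = 291.50.

291.50 dollars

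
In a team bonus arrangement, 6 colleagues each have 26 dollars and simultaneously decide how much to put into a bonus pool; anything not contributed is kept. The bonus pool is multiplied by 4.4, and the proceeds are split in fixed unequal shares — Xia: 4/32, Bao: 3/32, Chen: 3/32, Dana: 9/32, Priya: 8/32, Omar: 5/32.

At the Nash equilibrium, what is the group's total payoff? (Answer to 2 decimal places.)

Each unit j contributes comes back to j as 4.4 × (j's share), so j prefers to contribute only if that share exceeds 1/4.4 = 0.2273; otherwise keeping the unit dominates.
Dana and Priya clear that bar, contributing 26 each; the remaining 4 contribute 0. Total contributed: 52.
The bonus pool pays out 4.4 × 52 = 228.80 in total (split across the unequal shares, but the aggregate is all that matters for the group sum).
The 4 free-riders keep 26 each, adding 104. Group total = 104 + 228.80 = 332.80.

332.80 dollars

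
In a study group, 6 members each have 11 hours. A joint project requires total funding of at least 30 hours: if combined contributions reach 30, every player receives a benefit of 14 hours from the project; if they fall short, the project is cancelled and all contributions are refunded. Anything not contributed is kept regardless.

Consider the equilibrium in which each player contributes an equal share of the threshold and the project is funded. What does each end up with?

20 hours

Equal share of the threshold: 30/6 = 5.
At this profile no one gains by cutting their contribution: any cut drops the total below 30, the project is cancelled, contributions are refunded, and the deviator ends with 11, which is less than 11 − 5 + 14 = 20. Contributing more than 5 just wastes the excess. So contributing exactly 5 is a best response.
Each player's payoff: 11 − 5 + 14 = 20.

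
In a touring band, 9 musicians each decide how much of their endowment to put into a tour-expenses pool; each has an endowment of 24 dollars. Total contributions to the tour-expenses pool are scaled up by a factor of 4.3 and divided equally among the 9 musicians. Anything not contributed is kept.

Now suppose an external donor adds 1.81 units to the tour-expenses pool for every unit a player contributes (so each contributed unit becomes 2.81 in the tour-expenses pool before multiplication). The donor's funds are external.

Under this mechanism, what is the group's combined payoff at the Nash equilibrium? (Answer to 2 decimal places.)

The effective private return per unit is now 4.3 × 2.81 / 9 = 1.3426 > 1, so every player's dominant strategy flips to full contribution.
So the Nash equilibrium is full contribution by all 9; the group earns 4.3 × 2.81 × 216 = 2609.93.

2609.93 dollars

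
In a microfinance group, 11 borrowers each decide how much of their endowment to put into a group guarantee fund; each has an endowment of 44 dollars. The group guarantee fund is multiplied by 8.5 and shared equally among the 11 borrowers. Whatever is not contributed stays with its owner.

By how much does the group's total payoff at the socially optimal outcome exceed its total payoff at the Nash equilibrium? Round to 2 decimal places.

3630.00 dollars

Each contributed unit returns 8.5/11 = 0.7727 to its contributor — below 1 — so contributing 0 is dominant for every player. At the Nash equilibrium everyone keeps their 44, and the group total is 11 × 44 = 484.
Each contributed unit returns 8.500 to the group as a whole (0.7727 to each of 11 players), which exceeds 1, so the social optimum is full contribution: group total = 8.500 × 484 = 4114.00.
Efficiency loss = 4114.00 − 484 = 3630.00.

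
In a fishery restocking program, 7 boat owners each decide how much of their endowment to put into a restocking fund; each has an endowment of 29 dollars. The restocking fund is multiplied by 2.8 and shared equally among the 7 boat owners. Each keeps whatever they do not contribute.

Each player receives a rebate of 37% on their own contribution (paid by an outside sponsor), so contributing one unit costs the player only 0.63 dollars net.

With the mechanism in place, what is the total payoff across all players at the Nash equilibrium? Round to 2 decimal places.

203.00 dollars

Even with the mechanism, each unit contributed returns only (2.8/7) / 0.63 = 0.6349 per unit of net cost, so contributing nothing is still dominant.
At the Nash equilibrium no one contributes; group total payoff = 7 × 29 = 203.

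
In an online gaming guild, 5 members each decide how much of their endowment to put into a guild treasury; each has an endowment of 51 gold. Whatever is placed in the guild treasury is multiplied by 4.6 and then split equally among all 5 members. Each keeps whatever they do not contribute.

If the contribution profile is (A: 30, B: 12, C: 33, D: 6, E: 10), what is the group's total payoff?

582.60 gold

Total contributed: 30 + 12 + 33 + 6 + 10 = 91; total kept: 5 × 51 − 91 = 164.
The guild treasury pays out 4.6 × 91 = 418.60 in aggregate.
Group total = 164 + 418.60 = 582.60.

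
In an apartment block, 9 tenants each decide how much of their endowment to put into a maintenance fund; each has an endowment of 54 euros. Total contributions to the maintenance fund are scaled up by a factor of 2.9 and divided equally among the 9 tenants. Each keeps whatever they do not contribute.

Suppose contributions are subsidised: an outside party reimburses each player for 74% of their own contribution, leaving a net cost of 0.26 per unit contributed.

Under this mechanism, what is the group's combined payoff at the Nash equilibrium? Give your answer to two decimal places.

The effective private return per unit is now (2.9/9) / 0.26 = 1.2393 > 1, so every player's dominant strategy flips to full contribution.
At the Nash equilibrium everyone contributes 54. Group total payoff = 9 × (54 × 0.74 + 2.9 × 54) = 1769.04.

1769.04 euros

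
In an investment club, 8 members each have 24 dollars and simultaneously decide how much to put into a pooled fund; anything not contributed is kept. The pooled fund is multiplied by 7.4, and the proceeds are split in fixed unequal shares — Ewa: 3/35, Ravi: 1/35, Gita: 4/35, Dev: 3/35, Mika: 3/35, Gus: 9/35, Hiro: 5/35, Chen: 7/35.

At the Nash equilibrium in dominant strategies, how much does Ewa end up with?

For player j, contributing a unit is worthwhile iff 7.4 × (j's share) ≥ 1, i.e. iff j's share is at least 0.1351.
Gus, Hiro and Chen clear that bar, contributing 24 each; the remaining 5 contribute 0. Total contributed: 72.
Ewa keeps 24 and receives 7.4 × 72 × 3/35 = 45.67 from the pooled fund, for a payoff of 69.67.

69.67 dollars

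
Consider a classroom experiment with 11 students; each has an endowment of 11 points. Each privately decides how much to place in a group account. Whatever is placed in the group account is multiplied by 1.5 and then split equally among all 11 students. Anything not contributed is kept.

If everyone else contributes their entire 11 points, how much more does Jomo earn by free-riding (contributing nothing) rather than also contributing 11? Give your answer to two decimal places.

Switching from a contribution of 11 to 0 lets Jomo keep an extra 11 points, but lowers the group account by 11, which costs Jomo their own share of that drop: 1.5/11 × 11 = 1.50.
Net gain = 11 − 1.50 = 9.50. The private return per contributed unit (0.1364) is below 1, so free-riding is indeed the best response regardless of what the others do.

9.50 points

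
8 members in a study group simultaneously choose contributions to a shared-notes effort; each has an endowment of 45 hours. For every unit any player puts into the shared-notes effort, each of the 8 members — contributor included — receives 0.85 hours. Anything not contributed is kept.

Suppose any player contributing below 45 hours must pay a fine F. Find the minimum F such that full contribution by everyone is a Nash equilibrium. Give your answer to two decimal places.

6.75 hours

Given the others contribute fully, the best deviation is to contribute 0 (any partial contribution still incurs the fine and gives up units whose private return 0.85 is below 1).
Deviating from 45 to 0 saves 45 hours but forfeits the deviator's share of the drop in the shared-notes effort: 0.85 × 45 = 38.25.
So the deviation gain is 45 − 38.25 = 6.75, and the fine must be at least 6.75 hours to wipe it out.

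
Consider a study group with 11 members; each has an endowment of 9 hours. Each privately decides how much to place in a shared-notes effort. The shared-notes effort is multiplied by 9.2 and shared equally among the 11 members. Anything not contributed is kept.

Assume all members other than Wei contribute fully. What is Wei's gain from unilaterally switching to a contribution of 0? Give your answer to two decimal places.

1.47 hours

Switching from a contribution of 9 to 0 lets Wei keep an extra 9 hours, but lowers the shared-notes effort by 9, which costs Wei their own share of that drop: 9.2/11 × 9 = 7.53.
Net gain = 9 − 7.53 = 1.47. The private return per contributed unit (0.8364) is below 1, so free-riding is indeed the best response regardless of what the others do.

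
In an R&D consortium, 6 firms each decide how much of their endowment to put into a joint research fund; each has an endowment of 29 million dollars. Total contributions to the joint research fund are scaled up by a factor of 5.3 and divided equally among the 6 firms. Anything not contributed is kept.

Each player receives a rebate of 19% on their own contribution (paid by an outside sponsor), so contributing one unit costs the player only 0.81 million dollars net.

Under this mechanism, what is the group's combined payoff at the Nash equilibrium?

The effective private return per unit is now (5.3/6) / 0.81 = 1.0905 > 1, so every player's dominant strategy flips to full contribution.
So the Nash equilibrium is full contribution by all 6; the group earns 6 × (29 × 0.19 + 5.3 × 29) = 955.26.

955.26 million dollars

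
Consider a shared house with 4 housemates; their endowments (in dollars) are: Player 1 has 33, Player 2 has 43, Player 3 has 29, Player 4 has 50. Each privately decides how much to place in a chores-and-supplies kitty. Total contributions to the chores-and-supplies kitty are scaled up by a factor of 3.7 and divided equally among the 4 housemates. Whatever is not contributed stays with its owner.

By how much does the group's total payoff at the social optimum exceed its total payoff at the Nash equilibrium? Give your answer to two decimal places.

418.50 dollars

The private return per contributed unit is 3.7/4 = 0.9250 < 1 for every player regardless of endowment, so the Nash equilibrium is zero contribution and the group total is Σ E_j = 33 + 43 + 29 + 50 = 155.
Each contributed unit returns 3.700 to the group, so the social optimum is full contribution by everyone: group total = 3.700 × 155 = 573.50.
Efficiency loss = (3.700 − 1) × 155 = 418.50.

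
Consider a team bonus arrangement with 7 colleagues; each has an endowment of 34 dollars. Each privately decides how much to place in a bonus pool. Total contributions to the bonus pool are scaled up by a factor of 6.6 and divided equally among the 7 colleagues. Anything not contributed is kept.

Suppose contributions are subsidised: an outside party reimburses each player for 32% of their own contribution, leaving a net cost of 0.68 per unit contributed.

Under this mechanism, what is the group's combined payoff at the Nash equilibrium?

The effective private return per unit is now (6.6/7) / 0.68 = 1.3866 > 1, so every player's dominant strategy flips to full contribution.
At the Nash equilibrium everyone contributes 34. Group total payoff = 7 × (34 × 0.32 + 6.6 × 34) = 1646.96.

1646.96 dollars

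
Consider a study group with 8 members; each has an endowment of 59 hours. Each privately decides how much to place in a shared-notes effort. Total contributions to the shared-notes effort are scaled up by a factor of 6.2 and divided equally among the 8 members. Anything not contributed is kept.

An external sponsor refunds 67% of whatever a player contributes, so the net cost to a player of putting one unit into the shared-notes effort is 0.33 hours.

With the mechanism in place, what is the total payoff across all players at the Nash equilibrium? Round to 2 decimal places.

3242.64 hours

With the mechanism, a contributed unit returns (6.2/8) / 0.33 = 2.3485 per unit of net cost to the contributor — now above 1 — so contributing fully is weakly dominant for every player.
At the Nash equilibrium everyone contributes 59. Group total payoff = 8 × (59 × 0.67 + 6.2 × 59) = 3242.64.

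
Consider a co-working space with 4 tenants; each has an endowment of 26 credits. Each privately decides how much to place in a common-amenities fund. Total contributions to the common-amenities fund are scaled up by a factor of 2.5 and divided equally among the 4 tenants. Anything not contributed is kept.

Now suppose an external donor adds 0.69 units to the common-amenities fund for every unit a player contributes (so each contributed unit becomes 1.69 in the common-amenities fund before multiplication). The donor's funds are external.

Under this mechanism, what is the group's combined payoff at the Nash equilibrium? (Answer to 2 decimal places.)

439.40 credits

Under the mechanism each unit contributed yields 2.5 × 1.69 / 4 = 1.0563 back to its contributor per unit of net cost, which exceeds 1, making full contribution the dominant choice for everyone.
At the Nash equilibrium everyone contributes 26. Group total payoff = 2.5 × 1.69 × 104 = 439.40.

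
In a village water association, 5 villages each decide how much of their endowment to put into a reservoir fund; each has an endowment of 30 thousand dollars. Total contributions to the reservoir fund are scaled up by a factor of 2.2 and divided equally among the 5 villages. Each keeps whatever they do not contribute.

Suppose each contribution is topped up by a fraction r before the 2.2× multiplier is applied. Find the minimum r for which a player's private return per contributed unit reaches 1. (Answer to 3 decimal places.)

With matching at rate r, one contributed unit becomes (1 + r) in the reservoir fund and returns 2.2 × (1 + r) / 5 to the contributor.
Setting this equal to 1: 1 + r = 5/2.2 = 2.2727.
So the minimum matching rate is r = 2.2727 − 1 = 1.273.

1.273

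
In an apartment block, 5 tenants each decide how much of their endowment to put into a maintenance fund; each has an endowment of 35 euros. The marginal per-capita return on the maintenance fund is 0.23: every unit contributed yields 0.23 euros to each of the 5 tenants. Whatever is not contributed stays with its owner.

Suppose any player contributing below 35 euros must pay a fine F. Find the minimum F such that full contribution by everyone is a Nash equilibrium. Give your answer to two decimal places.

26.95 euros

Given the others contribute fully, the best deviation is to contribute 0 (any partial contribution still incurs the fine and gives up units whose private return 0.23 is below 1).
Deviating from 35 to 0 saves 35 euros but forfeits the deviator's share of the drop in the maintenance fund: 0.23 × 35 = 8.05.
So the deviation gain is 35 − 8.05 = 26.95, and the fine must be at least 26.95 euros to wipe it out.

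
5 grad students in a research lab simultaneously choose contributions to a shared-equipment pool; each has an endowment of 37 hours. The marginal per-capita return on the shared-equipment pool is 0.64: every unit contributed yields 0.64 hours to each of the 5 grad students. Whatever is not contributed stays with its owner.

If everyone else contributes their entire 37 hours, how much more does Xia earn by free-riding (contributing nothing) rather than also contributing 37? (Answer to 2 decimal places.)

Switching from a contribution of 37 to 0 lets Xia keep an extra 37 hours, but lowers the shared-equipment pool by 37, which costs Xia their own share of that drop: 0.64 × 37 = 23.68.
Net gain = 37 − 23.68 = 13.32. The private return per contributed unit (0.64) is below 1, so free-riding is indeed the best response regardless of what the others do.

13.32 hours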